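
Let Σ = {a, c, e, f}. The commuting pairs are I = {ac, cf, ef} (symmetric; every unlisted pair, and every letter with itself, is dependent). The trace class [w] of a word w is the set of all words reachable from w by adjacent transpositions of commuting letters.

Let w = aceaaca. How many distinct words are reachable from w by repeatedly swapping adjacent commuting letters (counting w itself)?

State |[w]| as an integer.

#0=a has no predecessor
#1=c has no predecessor
#2=e depends on [0:a, 1:c]
#3=a depends on [2:e]
#4=a depends on [3:a]
#5=c depends on [2:e]
#6=a depends on [4:a]
sources: [0:a, 1:c]
N(rest) = Σ N(rest − s) over sources s of rest; N(one piece) = 1:
  size 1 → [5]=1  [6]=1
  size 2 → [4,6]=1  [5,6]=2
  size 3 → [3,4,6]=1  [4,5,6]=3
  size 4 → [3,4,5,6]=4
  size 5 → [2,3,4,5,6]=4
  first=0(a) contributes 4
  first=1(c) contributes 4
|[w]| = 8

8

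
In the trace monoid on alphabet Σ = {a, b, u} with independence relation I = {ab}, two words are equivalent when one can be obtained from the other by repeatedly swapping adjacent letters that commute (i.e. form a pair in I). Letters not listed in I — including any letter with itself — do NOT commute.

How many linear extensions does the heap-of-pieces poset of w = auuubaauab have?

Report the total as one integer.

0(a) covers ∅
1(u) covers 0:a
2(u) covers 1:u
3(u) covers 2:u
4(b) covers 3:u
5(a) covers 3:u
6(a) covers 5:a
7(u) covers 4:b, 6:a
8(a) covers 7:u
9(b) covers 7:u
floor of heap: 0:a
completions by unplaced set U, small U first (add the entries for U minus each lowest piece of U):
  |U|=1: {8}:1  {9}:1
  |U|=2: {8,9}:2
  |U|=3: {7,8,9}:2
  |U|=4: {4,7,8,9}:2  {6,7,8,9}:2
  |U|=5: {4,6,7,8,9}:4  {5,6,7,8,9}:2
  |U|=6: {4,5,6,7,8,9}:6
  |U|=7: {3,4,5,6,7,8,9}:6
  |U|=8: {2,3,4,5,6,7,8,9}:6
  start at 0(a): 6

6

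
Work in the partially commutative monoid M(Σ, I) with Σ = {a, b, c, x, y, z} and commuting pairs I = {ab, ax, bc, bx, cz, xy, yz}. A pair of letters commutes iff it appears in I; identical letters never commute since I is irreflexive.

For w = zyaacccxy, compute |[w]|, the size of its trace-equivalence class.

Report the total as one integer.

0(z) covers ∅
1(y) covers ∅
2(a) covers 0:z, 1:y
3(a) covers 2:a
4(c) covers 3:a
5(c) covers 4:c
6(c) covers 5:c
7(x) covers 6:c
8(y) covers 6:c
floor of heap: 0:z, 1:y
completions by unplaced set U, small U first (add the entries for U minus each lowest piece of U):
  |U|=1: {7}:1  {8}:1
  |U|=2: {7,8}:2
  |U|=3: {6,7,8}:2
  |U|=4: {5,6,7,8}:2
  |U|=5: {4,5,6,7,8}:2
  |U|=6: {3,4,5,6,7,8}:2
  |U|=7: {2,3,4,5,6,7,8}:2
  start at 0(z): 2
  start at 1(y): 2
sum over floor = 4

4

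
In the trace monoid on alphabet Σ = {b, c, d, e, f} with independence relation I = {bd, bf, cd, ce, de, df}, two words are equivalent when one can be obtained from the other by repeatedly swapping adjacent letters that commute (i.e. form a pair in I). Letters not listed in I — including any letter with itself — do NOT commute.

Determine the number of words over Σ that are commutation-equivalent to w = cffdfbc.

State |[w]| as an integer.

piece 0:c — minimal
piece 1:f rests on {0:c}
piece 2:f rests on {1:f}
piece 3:d — minimal
piece 4:f rests on {2:f}
piece 5:b rests on {0:c}
piece 6:c rests on {4:f, 5:b}
minimal pieces: {0:c, 3:d}
ways to finish when only these pieces remain (= sum over removing one remaining piece with nothing left below it):
  1 left: {3}→1  {6}→1
  2 left: {3,6}→2  {4,6}→1  {5,6}→1
  3 left: {2,4,6}→1  {3,4,6}→3  {3,5,6}→3  {4,5,6}→2
  4 left: {1,2,4,6}→1  {2,3,4,6}→4  {2,4,5,6}→3  {3,4,5,6}→8
  5 left: {1,2,3,4,6}→5  {1,2,4,5,6}→4  {2,3,4,5,6}→15
  placing 0:c first → 24 extensions
  placing 3:d first → 4 extensions
total linear extensions = 28

28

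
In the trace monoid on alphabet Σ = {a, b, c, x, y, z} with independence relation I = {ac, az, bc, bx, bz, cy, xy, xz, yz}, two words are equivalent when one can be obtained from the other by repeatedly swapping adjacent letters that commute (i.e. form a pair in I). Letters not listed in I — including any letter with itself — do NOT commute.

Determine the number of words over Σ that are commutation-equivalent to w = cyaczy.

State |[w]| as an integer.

#0=c has no predecessor
#1=y has no predecessor
#2=a depends on [1:y]
#3=c depends on [0:c]
#4=z depends on [3:c]
#5=y depends on [2:a]
sources: [0:c, 1:y]
N(rest) = Σ N(rest − s) over sources s of rest; N(one piece) = 1:
  size 1 → [4]=1  [5]=1
  size 2 → [2,5]=1  [3,4]=1  [4,5]=2
  size 3 → [0,3,4]=1  [1,2,5]=1  [2,4,5]=3  [3,4,5]=3
  size 4 → [0,3,4,5]=4  [1,2,4,5]=4  [2,3,4,5]=6
  first=0(c) contributes 10
  first=1(y) contributes 10
|[w]| = 20

20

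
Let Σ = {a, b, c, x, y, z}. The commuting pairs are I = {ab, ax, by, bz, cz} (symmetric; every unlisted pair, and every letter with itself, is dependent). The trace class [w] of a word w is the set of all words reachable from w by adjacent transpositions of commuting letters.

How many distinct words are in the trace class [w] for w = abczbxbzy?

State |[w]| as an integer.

21

#0=a has no predecessor
#1=b has no predecessor
#2=c depends on [0:a, 1:b]
#3=z depends on [0:a]
#4=b depends on [2:c]
#5=x depends on [3:z, 4:b]
#6=b depends on [5:x]
#7=z depends on [5:x]
#8=y depends on [7:z]
sources: [0:a, 1:b]
N(rest) = Σ N(rest − s) over sources s of rest; N(one piece) = 1:
  size 1 → [6]=1  [8]=1
  size 2 → [6,8]=2  [7,8]=1
  size 3 → [6,7,8]=3
  size 4 → [5,6,7,8]=3
  size 5 → [3,5,6,7,8]=3  [4,5,6,7,8]=3
  size 6 → [2,4,5,6,7,8]=3  [3,4,5,6,7,8]=6
  size 7 → [1,2,4,5,6,7,8]=3  [2,3,4,5,6,7,8]=9
  first=0(a) contributes 12
  first=1(b) contributes 9
|[w]| = 21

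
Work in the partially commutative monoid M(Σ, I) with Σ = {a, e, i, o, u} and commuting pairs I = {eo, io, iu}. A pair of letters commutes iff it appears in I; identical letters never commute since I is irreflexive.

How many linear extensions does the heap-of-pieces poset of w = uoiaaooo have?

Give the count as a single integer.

3

0(u) covers ∅
1(o) covers 0:u
2(i) covers ∅
3(a) covers 1:o, 2:i
4(a) covers 3:a
5(o) covers 4:a
6(o) covers 5:o
7(o) covers 6:o
floor of heap: 0:u, 2:i
completions by unplaced set U, small U first (add the entries for U minus each lowest piece of U):
  |U|=1: {7}:1
  |U|=2: {6,7}:1
  |U|=3: {5,6,7}:1
  |U|=4: {4,5,6,7}:1
  |U|=5: {3,4,5,6,7}:1
  |U|=6: {1,3,4,5,6,7}:1  {2,3,4,5,6,7}:1
  start at 0(u): 2
  start at 2(i): 1
sum over floor = 3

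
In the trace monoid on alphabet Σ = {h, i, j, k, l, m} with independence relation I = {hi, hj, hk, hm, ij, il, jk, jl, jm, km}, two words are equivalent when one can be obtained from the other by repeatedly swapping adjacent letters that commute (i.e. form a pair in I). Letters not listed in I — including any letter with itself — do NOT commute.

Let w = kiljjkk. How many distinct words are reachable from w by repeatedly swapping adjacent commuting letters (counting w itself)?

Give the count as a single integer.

drop 0:k onto floor
drop 1:i onto {0:k}
drop 2:l onto {0:k}
drop 3:j onto floor
drop 4:j onto {3:j}
drop 5:k onto {1:i, 2:l}
drop 6:k onto {5:k}
ground layer = {0:k, 3:j}
drop-orders for the pieces not yet dropped (sum over which currently-grounded one goes next):
  1 to go: {4} 1  {6} 1
  2 to go: {3,4} 1  {4,6} 2  {5,6} 1
  3 to go: {1,5,6} 1  {2,5,6} 1  {3,4,6} 3  {4,5,6} 3
  4 to go: {1,2,5,6} 2  {1,4,5,6} 4  {2,4,5,6} 4  {3,4,5,6} 6
  5 to go: {0,1,2,5,6} 2  {1,2,4,5,6} 10  {1,3,4,5,6} 10  {2,3,4,5,6} 10
  if 0:k drops first: 30 orders
  if 3:j drops first: 12 orders
heap linearizations: 42

42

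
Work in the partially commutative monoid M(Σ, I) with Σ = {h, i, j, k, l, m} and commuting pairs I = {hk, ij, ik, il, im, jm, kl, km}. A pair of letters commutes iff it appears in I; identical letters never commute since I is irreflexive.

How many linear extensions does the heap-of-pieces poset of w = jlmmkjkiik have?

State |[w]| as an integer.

piece 0:j — minimal
piece 1:l rests on {0:j}
piece 2:m rests on {1:l}
piece 3:m rests on {2:m}
piece 4:k rests on {0:j}
piece 5:j rests on {1:l, 4:k}
piece 6:k rests on {5:j}
piece 7:i — minimal
piece 8:i rests on {7:i}
piece 9:k rests on {6:k}
minimal pieces: {0:j, 7:i}
ways to finish when only these pieces remain (= sum over removing one remaining piece with nothing left below it):
  1 left: {3}→1  {8}→1  {9}→1
  2 left: {2,3}→1  {3,8}→2  {3,9}→2  {6,9}→1  {7,8}→1  {8,9}→2
  3 left: {2,3,8}→3  {2,3,9}→3  {3,6,9}→3  {3,7,8}→3  {3,8,9}→6  {5,6,9}→1  {6,8,9}→3  {7,8,9}→3
  4 left: {2,3,6,9}→6  {2,3,7,8}→6  {2,3,8,9}→12  {3,5,6,9}→4  {3,6,8,9}→12  {3,7,8,9}→12  {4,5,6,9}→1  {5,6,8,9}→4  {6,7,8,9}→6
  5 left: {2,3,5,6,9}→10  {2,3,6,8,9}→30  {2,3,7,8,9}→30  {3,4,5,6,9}→5  {3,5,6,8,9}→20  {3,6,7,8,9}→30  {4,5,6,8,9}→5  {5,6,7,8,9}→10
  6 left: {1,2,3,5,6,9}→10  {2,3,4,5,6,9}→15  {2,3,5,6,8,9}→60  {2,3,6,7,8,9}→90  {3,4,5,6,8,9}→30  {3,5,6,7,8,9}→60  {4,5,6,7,8,9}→15
  7 left: {1,2,3,4,5,6,9}→25  {1,2,3,5,6,8,9}→70  {2,3,4,5,6,8,9}→105  {2,3,5,6,7,8,9}→210  {3,4,5,6,7,8,9}→105
  8 left: {0,1,2,3,4,5,6,9}→25  {1,2,3,4,5,6,8,9}→200  {1,2,3,5,6,7,8,9}→280  {2,3,4,5,6,7,8,9}→420
  placing 0:j first → 900 extensions
  placing 7:i first → 225 extensions
total linear extensions = 1125

1125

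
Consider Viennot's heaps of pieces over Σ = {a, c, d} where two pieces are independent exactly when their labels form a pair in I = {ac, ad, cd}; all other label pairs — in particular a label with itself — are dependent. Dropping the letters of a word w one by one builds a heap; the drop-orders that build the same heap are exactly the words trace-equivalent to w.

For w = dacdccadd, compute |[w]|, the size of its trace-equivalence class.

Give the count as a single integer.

piece 0:d — minimal
piece 1:a — minimal
piece 2:c — minimal
piece 3:d rests on {0:d}
piece 4:c rests on {2:c}
piece 5:c rests on {4:c}
piece 6:a rests on {1:a}
piece 7:d rests on {3:d}
piece 8:d rests on {7:d}
minimal pieces: {0:d, 1:a, 2:c}
ways to finish when only these pieces remain (= sum over removing one remaining piece with nothing left below it):
  1 left: {5}→1  {6}→1  {8}→1
  2 left: {1,6}→1  {4,5}→1  {5,6}→2  {5,8}→2  {6,8}→2  {7,8}→1
  3 left: {1,5,6}→3  {1,6,8}→3  {2,4,5}→1  {3,7,8}→1  {4,5,6}→3  {4,5,8}→3  {5,6,8}→6  {5,7,8}→3  {6,7,8}→3
  4 left: {0,3,7,8}→1  {1,4,5,6}→6  {1,5,6,8}→12  {1,6,7,8}→6  {2,4,5,6}→4  {2,4,5,8}→4  {3,5,7,8}→4  {3,6,7,8}→4  {4,5,6,8}→12  {4,5,7,8}→6  {5,6,7,8}→12
  5 left: {0,3,5,7,8}→5  {0,3,6,7,8}→5  {1,2,4,5,6}→10  {1,3,6,7,8}→10  {1,4,5,6,8}→30  {1,5,6,7,8}→30  {2,4,5,6,8}→20  {2,4,5,7,8}→10  {3,4,5,7,8}→10  {3,5,6,7,8}→20  {4,5,6,7,8}→30
  6 left: {0,1,3,6,7,8}→15  {0,3,4,5,7,8}→15  {0,3,5,6,7,8}→30  {1,2,4,5,6,8}→60  {1,3,5,6,7,8}→60  {1,4,5,6,7,8}→90  {2,3,4,5,7,8}→20  {2,4,5,6,7,8}→60  {3,4,5,6,7,8}→60
  7 left: {0,1,3,5,6,7,8}→105  {0,2,3,4,5,7,8}→35  {0,3,4,5,6,7,8}→105  {1,2,4,5,6,7,8}→210  {1,3,4,5,6,7,8}→210  {2,3,4,5,6,7,8}→140
  placing 0:d first → 560 extensions
  placing 1:a first → 280 extensions
  placing 2:c first → 420 extensions
total linear extensions = 1260

1260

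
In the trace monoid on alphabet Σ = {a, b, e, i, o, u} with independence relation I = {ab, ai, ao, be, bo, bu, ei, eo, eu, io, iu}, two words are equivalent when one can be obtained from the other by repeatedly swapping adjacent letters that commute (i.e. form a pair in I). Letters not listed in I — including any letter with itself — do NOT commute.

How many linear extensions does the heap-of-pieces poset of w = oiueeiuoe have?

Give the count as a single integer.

#0=o has no predecessor
#1=i has no predecessor
#2=u depends on [0:o]
#3=e has no predecessor
#4=e depends on [3:e]
#5=i depends on [1:i]
#6=u depends on [2:u]
#7=o depends on [6:u]
#8=e depends on [4:e]
sources: [0:o, 1:i, 3:e]
N(rest) = Σ N(rest − s) over sources s of rest; N(one piece) = 1:
  size 1 → [5]=1  [7]=1  [8]=1
  size 2 → [1,5]=1  [4,8]=1  [5,7]=2  [5,8]=2  [6,7]=1  [7,8]=2
  size 3 → [1,5,7]=3  [1,5,8]=3  [2,6,7]=1  [3,4,8]=1  [4,5,8]=3  [4,7,8]=3  [5,6,7]=3  [5,7,8]=6  [6,7,8]=3
  size 4 → [0,2,6,7]=1  [1,4,5,8]=6  [1,5,6,7]=6  [1,5,7,8]=12  [2,5,6,7]=4  [2,6,7,8]=4  [3,4,5,8]=4  [3,4,7,8]=4  [4,5,7,8]=12  [4,6,7,8]=6  [5,6,7,8]=12
  size 5 → [0,2,5,6,7]=5  [0,2,6,7,8]=5  [1,2,5,6,7]=10  [1,3,4,5,8]=10  [1,4,5,7,8]=30  [1,5,6,7,8]=30  [2,4,6,7,8]=10  [2,5,6,7,8]=20  [3,4,5,7,8]=20  [3,4,6,7,8]=10  [4,5,6,7,8]=30
  size 6 → [0,1,2,5,6,7]=15  [0,2,4,6,7,8]=15  [0,2,5,6,7,8]=30  [1,2,5,6,7,8]=60  [1,3,4,5,7,8]=60  [1,4,5,6,7,8]=90  [2,3,4,6,7,8]=20  [2,4,5,6,7,8]=60  [3,4,5,6,7,8]=60
  size 7 → [0,1,2,5,6,7,8]=105  [0,2,3,4,6,7,8]=35  [0,2,4,5,6,7,8]=105  [1,2,4,5,6,7,8]=210  [1,3,4,5,6,7,8]=210  [2,3,4,5,6,7,8]=140
  first=0(o) contributes 560
  first=1(i) contributes 280
  first=3(e) contributes 420
|[w]| = 1260

1260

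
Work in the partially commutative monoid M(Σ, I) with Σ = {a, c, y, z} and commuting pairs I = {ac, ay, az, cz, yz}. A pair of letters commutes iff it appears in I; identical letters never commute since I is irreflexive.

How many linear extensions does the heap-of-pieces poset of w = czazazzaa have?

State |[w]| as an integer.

#0=c has no predecessor
#1=z has no predecessor
#2=a has no predecessor
#3=z depends on [1:z]
#4=a depends on [2:a]
#5=z depends on [3:z]
#6=z depends on [5:z]
#7=a depends on [4:a]
#8=a depends on [7:a]
sources: [0:c, 1:z, 2:a]
N(rest) = Σ N(rest − s) over sources s of rest; N(one piece) = 1:
  size 1 → [0]=1  [6]=1  [8]=1
  size 2 → [0,6]=2  [0,8]=2  [5,6]=1  [6,8]=2  [7,8]=1
  size 3 → [0,5,6]=3  [0,6,8]=6  [0,7,8]=3  [3,5,6]=1  [4,7,8]=1  [5,6,8]=3  [6,7,8]=3
  size 4 → [0,3,5,6]=4  [0,4,7,8]=4  [0,5,6,8]=12  [0,6,7,8]=12  [1,3,5,6]=1  [2,4,7,8]=1  [3,5,6,8]=4  [4,6,7,8]=4  [5,6,7,8]=6
  size 5 → [0,1,3,5,6]=5  [0,2,4,7,8]=5  [0,3,5,6,8]=20  [0,4,6,7,8]=20  [0,5,6,7,8]=30  [1,3,5,6,8]=5  [2,4,6,7,8]=5  [3,5,6,7,8]=10  [4,5,6,7,8]=10
  size 6 → [0,1,3,5,6,8]=30  [0,2,4,6,7,8]=30  [0,3,5,6,7,8]=60  [0,4,5,6,7,8]=60  [1,3,5,6,7,8]=15  [2,4,5,6,7,8]=15  [3,4,5,6,7,8]=20
  size 7 → [0,1,3,5,6,7,8]=105  [0,2,4,5,6,7,8]=105  [0,3,4,5,6,7,8]=140  [1,3,4,5,6,7,8]=35  [2,3,4,5,6,7,8]=35
  first=0(c) contributes 70
  first=1(z) contributes 280
  first=2(a) contributes 280
|[w]| = 630

630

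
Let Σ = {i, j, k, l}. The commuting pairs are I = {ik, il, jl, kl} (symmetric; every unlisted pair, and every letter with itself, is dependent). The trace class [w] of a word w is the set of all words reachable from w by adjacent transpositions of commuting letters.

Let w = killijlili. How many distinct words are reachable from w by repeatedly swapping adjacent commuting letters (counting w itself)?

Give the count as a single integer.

630

0(k) covers ∅
1(i) covers ∅
2(l) covers ∅
3(l) covers 2:l
4(i) covers 1:i
5(j) covers 0:k, 4:i
6(l) covers 3:l
7(i) covers 5:j
8(l) covers 6:l
9(i) covers 7:i
floor of heap: 0:k, 1:i, 2:l
completions by unplaced set U, small U first (add the entries for U minus each lowest piece of U):
  |U|=1: {8}:1  {9}:1
  |U|=2: {6,8}:1  {7,9}:1  {8,9}:2
  |U|=3: {3,6,8}:1  {5,7,9}:1  {6,8,9}:3  {7,8,9}:3
  |U|=4: {0,5,7,9}:1  {2,3,6,8}:1  {3,6,8,9}:4  {4,5,7,9}:1  {5,7,8,9}:4  {6,7,8,9}:6
  |U|=5: {0,4,5,7,9}:2  {0,5,7,8,9}:5  {1,4,5,7,9}:1  {2,3,6,8,9}:5  {3,6,7,8,9}:10  {4,5,7,8,9}:5  {5,6,7,8,9}:10
  |U|=6: {0,1,4,5,7,9}:3  {0,4,5,7,8,9}:12  {0,5,6,7,8,9}:15  {1,4,5,7,8,9}:6  {2,3,6,7,8,9}:15  {3,5,6,7,8,9}:20  {4,5,6,7,8,9}:15
  |U|=7: {0,1,4,5,7,8,9}:21  {0,3,5,6,7,8,9}:35  {0,4,5,6,7,8,9}:42  {1,4,5,6,7,8,9}:21  {2,3,5,6,7,8,9}:35  {3,4,5,6,7,8,9}:35
  |U|=8: {0,1,4,5,6,7,8,9}:84  {0,2,3,5,6,7,8,9}:70  {0,3,4,5,6,7,8,9}:112  {1,3,4,5,6,7,8,9}:56  {2,3,4,5,6,7,8,9}:70
  start at 0(k): 126
  start at 1(i): 252
  start at 2(l): 252
sum over floor = 630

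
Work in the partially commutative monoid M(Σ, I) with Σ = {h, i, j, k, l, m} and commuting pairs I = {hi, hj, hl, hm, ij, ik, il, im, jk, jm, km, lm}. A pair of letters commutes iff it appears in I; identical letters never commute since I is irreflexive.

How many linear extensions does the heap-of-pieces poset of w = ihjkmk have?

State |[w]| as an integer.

drop 0:i onto floor
drop 1:h onto floor
drop 2:j onto floor
drop 3:k onto {1:h}
drop 4:m onto floor
drop 5:k onto {3:k}
ground layer = {0:i, 1:h, 2:j, 4:m}
drop-orders for the pieces not yet dropped (sum over which currently-grounded one goes next):
  1 to go: {0} 1  {2} 1  {4} 1  {5} 1
  2 to go: {0,2} 2  {0,4} 2  {0,5} 2  {2,4} 2  {2,5} 2  {3,5} 1  {4,5} 2
  3 to go: {0,2,4} 6  {0,2,5} 6  {0,3,5} 3  {0,4,5} 6  {1,3,5} 1  {2,3,5} 3  {2,4,5} 6  {3,4,5} 3
  4 to go: {0,1,3,5} 4  {0,2,3,5} 12  {0,2,4,5} 24  {0,3,4,5} 12  {1,2,3,5} 4  {1,3,4,5} 4  {2,3,4,5} 12
  if 0:i drops first: 20 orders
  if 1:h drops first: 60 orders
  if 2:j drops first: 20 orders
  if 4:m drops first: 20 orders
heap linearizations: 120

120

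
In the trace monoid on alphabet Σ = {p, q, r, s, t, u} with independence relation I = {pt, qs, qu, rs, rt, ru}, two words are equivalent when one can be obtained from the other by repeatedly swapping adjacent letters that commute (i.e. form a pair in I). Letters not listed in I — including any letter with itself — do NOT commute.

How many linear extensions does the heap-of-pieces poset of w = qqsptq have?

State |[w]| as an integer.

6

piece 0:q — minimal
piece 1:q rests on {0:q}
piece 2:s — minimal
piece 3:p rests on {1:q, 2:s}
piece 4:t rests on {1:q, 2:s}
piece 5:q rests on {3:p, 4:t}
minimal pieces: {0:q, 2:s}
ways to finish when only these pieces remain (= sum over removing one remaining piece with nothing left below it):
  1 left: {5}→1
  2 left: {3,5}→1  {4,5}→1
  3 left: {3,4,5}→2
  4 left: {1,3,4,5}→2  {2,3,4,5}→2
  placing 0:q first → 4 extensions
  placing 2:s first → 2 extensions
total linear extensions = 6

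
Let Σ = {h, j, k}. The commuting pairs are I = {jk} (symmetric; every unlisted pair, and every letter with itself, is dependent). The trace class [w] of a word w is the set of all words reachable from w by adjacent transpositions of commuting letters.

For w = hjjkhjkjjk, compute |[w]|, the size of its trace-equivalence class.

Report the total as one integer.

0(h) covers ∅
1(j) covers 0:h
2(j) covers 1:j
3(k) covers 0:h
4(h) covers 2:j, 3:k
5(j) covers 4:h
6(k) covers 4:h
7(j) covers 5:j
8(j) covers 7:j
9(k) covers 6:k
floor of heap: 0:h
completions by unplaced set U, small U first (add the entries for U minus each lowest piece of U):
  |U|=1: {8}:1  {9}:1
  |U|=2: {6,9}:1  {7,8}:1  {8,9}:2
  |U|=3: {5,7,8}:1  {6,8,9}:3  {7,8,9}:3
  |U|=4: {5,7,8,9}:4  {6,7,8,9}:6
  |U|=5: {5,6,7,8,9}:10
  |U|=6: {4,5,6,7,8,9}:10
  |U|=7: {2,4,5,6,7,8,9}:10  {3,4,5,6,7,8,9}:10
  |U|=8: {1,2,4,5,6,7,8,9}:10  {2,3,4,5,6,7,8,9}:20
  start at 0(h): 30

30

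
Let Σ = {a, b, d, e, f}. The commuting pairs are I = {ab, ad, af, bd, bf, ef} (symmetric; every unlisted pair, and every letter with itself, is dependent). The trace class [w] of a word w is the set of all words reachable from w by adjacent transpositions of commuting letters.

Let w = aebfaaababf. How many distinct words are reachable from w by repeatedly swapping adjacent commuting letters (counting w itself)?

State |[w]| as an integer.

piece 0:a — minimal
piece 1:e rests on {0:a}
piece 2:b rests on {1:e}
piece 3:f — minimal
piece 4:a rests on {1:e}
piece 5:a rests on {4:a}
piece 6:a rests on {5:a}
piece 7:b rests on {2:b}
piece 8:a rests on {6:a}
piece 9:b rests on {7:b}
piece 10:f rests on {3:f}
minimal pieces: {0:a, 3:f}
ways to finish when only these pieces remain (= sum over removing one remaining piece with nothing left below it):
  1 left: {8}→1  {9}→1  {10}→1
  2 left: {3,10}→1  {6,8}→1  {7,9}→1  {8,9}→2  {8,10}→2  {9,10}→2
  3 left: {2,7,9}→1  {3,8,10}→3  {3,9,10}→3  {5,6,8}→1  {6,8,9}→3  {6,8,10}→3  {7,8,9}→3  {7,9,10}→3  {8,9,10}→6
  4 left: {2,7,8,9}→4  {2,7,9,10}→4  {3,6,8,10}→6  {3,7,9,10}→6  {3,8,9,10}→12  {4,5,6,8}→1  {5,6,8,9}→4  {5,6,8,10}→4  {6,7,8,9}→6  {6,8,9,10}→12  {7,8,9,10}→12
  5 left: {2,3,7,9,10}→10  {2,6,7,8,9}→10  {2,7,8,9,10}→20  {3,5,6,8,10}→10  {3,6,8,9,10}→30  {3,7,8,9,10}→30  {4,5,6,8,9}→5  {4,5,6,8,10}→5  {5,6,7,8,9}→10  {5,6,8,9,10}→20  {6,7,8,9,10}→30
  6 left: {2,3,7,8,9,10}→60  {2,5,6,7,8,9}→20  {2,6,7,8,9,10}→60  {3,4,5,6,8,10}→15  {3,5,6,8,9,10}→60  {3,6,7,8,9,10}→90  {4,5,6,7,8,9}→15  {4,5,6,8,9,10}→30  {5,6,7,8,9,10}→60
  7 left: {2,3,6,7,8,9,10}→210  {2,4,5,6,7,8,9}→35  {2,5,6,7,8,9,10}→140  {3,4,5,6,8,9,10}→105  {3,5,6,7,8,9,10}→210  {4,5,6,7,8,9,10}→105
  8 left: {1,2,4,5,6,7,8,9}→35  {2,3,5,6,7,8,9,10}→560  {2,4,5,6,7,8,9,10}→280  {3,4,5,6,7,8,9,10}→420
  9 left: {0,1,2,4,5,6,7,8,9}→35  {1,2,4,5,6,7,8,9,10}→315  {2,3,4,5,6,7,8,9,10}→1260
  placing 0:a first → 1575 extensions
  placing 3:f first → 350 extensions
total linear extensions = 1925

1925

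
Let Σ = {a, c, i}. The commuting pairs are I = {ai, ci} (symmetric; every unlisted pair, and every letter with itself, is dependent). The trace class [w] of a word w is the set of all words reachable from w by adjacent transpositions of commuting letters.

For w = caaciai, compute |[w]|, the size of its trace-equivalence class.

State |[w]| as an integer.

21

drop 0:c onto floor
drop 1:a onto {0:c}
drop 2:a onto {1:a}
drop 3:c onto {2:a}
drop 4:i onto floor
drop 5:a onto {3:c}
drop 6:i onto {4:i}
ground layer = {0:c, 4:i}
drop-orders for the pieces not yet dropped (sum over which currently-grounded one goes next):
  1 to go: {5} 1  {6} 1
  2 to go: {3,5} 1  {4,6} 1  {5,6} 2
  3 to go: {2,3,5} 1  {3,5,6} 3  {4,5,6} 3
  4 to go: {1,2,3,5} 1  {2,3,5,6} 4  {3,4,5,6} 6
  5 to go: {0,1,2,3,5} 1  {1,2,3,5,6} 5  {2,3,4,5,6} 10
  if 0:c drops first: 15 orders
  if 4:i drops first: 6 orders
heap linearizations: 21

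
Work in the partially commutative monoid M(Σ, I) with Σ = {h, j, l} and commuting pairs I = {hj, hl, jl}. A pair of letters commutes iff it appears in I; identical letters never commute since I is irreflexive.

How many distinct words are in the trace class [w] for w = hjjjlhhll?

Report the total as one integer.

#0=h has no predecessor
#1=j has no predecessor
#2=j depends on [1:j]
#3=j depends on [2:j]
#4=l has no predecessor
#5=h depends on [0:h]
#6=h depends on [5:h]
#7=l depends on [4:l]
#8=l depends on [7:l]
sources: [0:h, 1:j, 4:l]
N(rest) = Σ N(rest − s) over sources s of rest; N(one piece) = 1:
  size 1 → [3]=1  [6]=1  [8]=1
  size 2 → [2,3]=1  [3,6]=2  [3,8]=2  [5,6]=1  [6,8]=2  [7,8]=1
  size 3 → [0,5,6]=1  [1,2,3]=1  [2,3,6]=3  [2,3,8]=3  [3,5,6]=3  [3,6,8]=6  [3,7,8]=3  [4,7,8]=1  [5,6,8]=3  [6,7,8]=3
  size 4 → [0,3,5,6]=4  [0,5,6,8]=4  [1,2,3,6]=4  [1,2,3,8]=4  [2,3,5,6]=6  [2,3,6,8]=12  [2,3,7,8]=6  [3,4,7,8]=4  [3,5,6,8]=12  [3,6,7,8]=12  [4,6,7,8]=4  [5,6,7,8]=6
  size 5 → [0,2,3,5,6]=10  [0,3,5,6,8]=20  [0,5,6,7,8]=10  [1,2,3,5,6]=10  [1,2,3,6,8]=20  [1,2,3,7,8]=10  [2,3,4,7,8]=10  [2,3,5,6,8]=30  [2,3,6,7,8]=30  [3,4,6,7,8]=20  [3,5,6,7,8]=30  [4,5,6,7,8]=10
  size 6 → [0,1,2,3,5,6]=20  [0,2,3,5,6,8]=60  [0,3,5,6,7,8]=60  [0,4,5,6,7,8]=20  [1,2,3,4,7,8]=20  [1,2,3,5,6,8]=60  [1,2,3,6,7,8]=60  [2,3,4,6,7,8]=60  [2,3,5,6,7,8]=90  [3,4,5,6,7,8]=60
  size 7 → [0,1,2,3,5,6,8]=140  [0,2,3,5,6,7,8]=210  [0,3,4,5,6,7,8]=140  [1,2,3,4,6,7,8]=140  [1,2,3,5,6,7,8]=210  [2,3,4,5,6,7,8]=210
  first=0(h) contributes 560
  first=1(j) contributes 560
  first=4(l) contributes 560
|[w]| = 1680

1680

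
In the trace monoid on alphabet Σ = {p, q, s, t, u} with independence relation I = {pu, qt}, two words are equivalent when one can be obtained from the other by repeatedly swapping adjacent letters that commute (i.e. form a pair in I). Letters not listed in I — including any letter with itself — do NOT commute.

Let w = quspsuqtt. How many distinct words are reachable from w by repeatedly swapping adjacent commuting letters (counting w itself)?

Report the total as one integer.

3

piece 0:q — minimal
piece 1:u rests on {0:q}
piece 2:s rests on {1:u}
piece 3:p rests on {2:s}
piece 4:s rests on {3:p}
piece 5:u rests on {4:s}
piece 6:q rests on {5:u}
piece 7:t rests on {5:u}
piece 8:t rests on {7:t}
minimal pieces: {0:q}
ways to finish when only these pieces remain (= sum over removing one remaining piece with nothing left below it):
  1 left: {6}→1  {8}→1
  2 left: {6,8}→2  {7,8}→1
  3 left: {6,7,8}→3
  4 left: {5,6,7,8}→3
  5 left: {4,5,6,7,8}→3
  6 left: {3,4,5,6,7,8}→3
  7 left: {2,3,4,5,6,7,8}→3
  placing 0:q first → 3 extensions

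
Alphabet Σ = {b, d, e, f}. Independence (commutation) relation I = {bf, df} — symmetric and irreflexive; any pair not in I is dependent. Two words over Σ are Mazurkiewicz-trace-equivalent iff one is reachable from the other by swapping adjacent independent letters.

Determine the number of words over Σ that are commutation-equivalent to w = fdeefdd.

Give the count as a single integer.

6

piece 0:f — minimal
piece 1:d — minimal
piece 2:e rests on {0:f, 1:d}
piece 3:e rests on {2:e}
piece 4:f rests on {3:e}
piece 5:d rests on {3:e}
piece 6:d rests on {5:d}
minimal pieces: {0:f, 1:d}
ways to finish when only these pieces remain (= sum over removing one remaining piece with nothing left below it):
  1 left: {4}→1  {6}→1
  2 left: {4,6}→2  {5,6}→1
  3 left: {4,5,6}→3
  4 left: {3,4,5,6}→3
  5 left: {2,3,4,5,6}→3
  placing 0:f first → 3 extensions
  placing 1:d first → 3 extensions
total linear extensions = 6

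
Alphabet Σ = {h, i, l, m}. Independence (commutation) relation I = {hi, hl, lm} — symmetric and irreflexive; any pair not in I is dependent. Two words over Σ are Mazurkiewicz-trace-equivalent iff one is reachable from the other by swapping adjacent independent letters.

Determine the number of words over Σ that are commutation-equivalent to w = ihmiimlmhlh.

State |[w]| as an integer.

0(i) covers ∅
1(h) covers ∅
2(m) covers 0:i, 1:h
3(i) covers 2:m
4(i) covers 3:i
5(m) covers 4:i
6(l) covers 4:i
7(m) covers 5:m
8(h) covers 7:m
9(l) covers 6:l
10(h) covers 8:h
floor of heap: 0:i, 1:h
completions by unplaced set U, small U first (add the entries for U minus each lowest piece of U):
  |U|=1: {9}:1  {10}:1
  |U|=2: {6,9}:1  {8,10}:1  {9,10}:2
  |U|=3: {6,9,10}:3  {7,8,10}:1  {8,9,10}:3
  |U|=4: {5,7,8,10}:1  {6,8,9,10}:6  {7,8,9,10}:4
  |U|=5: {5,7,8,9,10}:5  {6,7,8,9,10}:10
  |U|=6: {5,6,7,8,9,10}:15
  |U|=7: {4,5,6,7,8,9,10}:15
  |U|=8: {3,4,5,6,7,8,9,10}:15
  |U|=9: {2,3,4,5,6,7,8,9,10}:15
  start at 0(i): 15
  start at 1(h): 15
sum over floor = 30

30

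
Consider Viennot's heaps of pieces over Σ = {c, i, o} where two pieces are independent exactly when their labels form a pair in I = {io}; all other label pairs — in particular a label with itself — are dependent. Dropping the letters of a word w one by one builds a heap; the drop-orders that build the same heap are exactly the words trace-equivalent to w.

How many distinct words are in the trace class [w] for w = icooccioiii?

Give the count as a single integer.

drop 0:i onto floor
drop 1:c onto {0:i}
drop 2:o onto {1:c}
drop 3:o onto {2:o}
drop 4:c onto {3:o}
drop 5:c onto {4:c}
drop 6:i onto {5:c}
drop 7:o onto {5:c}
drop 8:i onto {6:i}
drop 9:i onto {8:i}
drop 10:i onto {9:i}
ground layer = {0:i}
drop-orders for the pieces not yet dropped (sum over which currently-grounded one goes next):
  1 to go: {7} 1  {10} 1
  2 to go: {7,10} 2  {9,10} 1
  3 to go: {7,9,10} 3  {8,9,10} 1
  4 to go: {6,8,9,10} 1  {7,8,9,10} 4
  5 to go: {6,7,8,9,10} 5
  6 to go: {5,6,7,8,9,10} 5
  7 to go: {4,5,6,7,8,9,10} 5
  8 to go: {3,4,5,6,7,8,9,10} 5
  9 to go: {2,3,4,5,6,7,8,9,10} 5
  if 0:i drops first: 5 orders

5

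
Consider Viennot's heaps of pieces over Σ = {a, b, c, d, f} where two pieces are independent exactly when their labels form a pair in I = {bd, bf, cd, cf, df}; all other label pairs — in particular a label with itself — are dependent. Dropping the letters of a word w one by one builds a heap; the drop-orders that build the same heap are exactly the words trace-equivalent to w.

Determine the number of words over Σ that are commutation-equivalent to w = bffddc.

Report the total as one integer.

0(b) covers ∅
1(f) covers ∅
2(f) covers 1:f
3(d) covers ∅
4(d) covers 3:d
5(c) covers 0:b
floor of heap: 0:b, 1:f, 3:d
completions by unplaced set U, small U first (add the entries for U minus each lowest piece of U):
  |U|=1: {2}:1  {4}:1  {5}:1
  |U|=2: {0,5}:1  {1,2}:1  {2,4}:2  {2,5}:2  {3,4}:1  {4,5}:2
  |U|=3: {0,2,5}:3  {0,4,5}:3  {1,2,4}:3  {1,2,5}:3  {2,3,4}:3  {2,4,5}:6  {3,4,5}:3
  |U|=4: {0,1,2,5}:6  {0,2,4,5}:12  {0,3,4,5}:6  {1,2,3,4}:6  {1,2,4,5}:12  {2,3,4,5}:12
  start at 0(b): 30
  start at 1(f): 30
  start at 3(d): 30
sum over floor = 90

90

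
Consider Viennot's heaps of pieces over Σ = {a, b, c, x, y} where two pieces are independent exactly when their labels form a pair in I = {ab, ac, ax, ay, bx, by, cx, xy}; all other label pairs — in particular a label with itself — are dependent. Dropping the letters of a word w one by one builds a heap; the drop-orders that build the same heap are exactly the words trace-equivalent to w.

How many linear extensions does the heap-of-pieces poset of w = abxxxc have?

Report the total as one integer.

#0=a has no predecessor
#1=b has no predecessor
#2=x has no predecessor
#3=x depends on [2:x]
#4=x depends on [3:x]
#5=c depends on [1:b]
sources: [0:a, 1:b, 2:x]
N(rest) = Σ N(rest − s) over sources s of rest; N(one piece) = 1:
  size 1 → [0]=1  [4]=1  [5]=1
  size 2 → [0,4]=2  [0,5]=2  [1,5]=1  [3,4]=1  [4,5]=2
  size 3 → [0,1,5]=3  [0,3,4]=3  [0,4,5]=6  [1,4,5]=3  [2,3,4]=1  [3,4,5]=3
  size 4 → [0,1,4,5]=12  [0,2,3,4]=4  [0,3,4,5]=12  [1,3,4,5]=6  [2,3,4,5]=4
  first=0(a) contributes 10
  first=1(b) contributes 20
  first=2(x) contributes 30
|[w]| = 60

60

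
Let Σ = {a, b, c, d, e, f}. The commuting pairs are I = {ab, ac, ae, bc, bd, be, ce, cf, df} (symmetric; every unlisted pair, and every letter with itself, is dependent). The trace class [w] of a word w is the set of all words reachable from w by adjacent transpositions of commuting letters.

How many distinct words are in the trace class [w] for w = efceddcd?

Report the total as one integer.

4

0(e) covers ∅
1(f) covers 0:e
2(c) covers ∅
3(e) covers 1:f
4(d) covers 2:c, 3:e
5(d) covers 4:d
6(c) covers 5:d
7(d) covers 6:c
floor of heap: 0:e, 2:c
completions by unplaced set U, small U first (add the entries for U minus each lowest piece of U):
  |U|=1: {7}:1
  |U|=2: {6,7}:1
  |U|=3: {5,6,7}:1
  |U|=4: {4,5,6,7}:1
  |U|=5: {2,4,5,6,7}:1  {3,4,5,6,7}:1
  |U|=6: {1,3,4,5,6,7}:1  {2,3,4,5,6,7}:2
  start at 0(e): 3
  start at 2(c): 1
sum over floor = 4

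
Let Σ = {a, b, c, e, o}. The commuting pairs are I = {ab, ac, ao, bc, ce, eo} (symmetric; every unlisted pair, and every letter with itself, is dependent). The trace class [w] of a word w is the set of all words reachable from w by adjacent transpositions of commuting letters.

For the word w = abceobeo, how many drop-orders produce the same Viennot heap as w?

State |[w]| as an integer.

0(a) covers ∅
1(b) covers ∅
2(c) covers ∅
3(e) covers 0:a, 1:b
4(o) covers 1:b, 2:c
5(b) covers 3:e, 4:o
6(e) covers 5:b
7(o) covers 5:b
floor of heap: 0:a, 1:b, 2:c
completions by unplaced set U, small U first (add the entries for U minus each lowest piece of U):
  |U|=1: {6}:1  {7}:1
  |U|=2: {6,7}:2
  |U|=3: {5,6,7}:2
  |U|=4: {3,5,6,7}:2  {4,5,6,7}:2
  |U|=5: {0,3,5,6,7}:2  {2,4,5,6,7}:2  {3,4,5,6,7}:4
  |U|=6: {0,3,4,5,6,7}:6  {1,3,4,5,6,7}:4  {2,3,4,5,6,7}:6
  start at 0(a): 10
  start at 1(b): 12
  start at 2(c): 10
sum over floor = 32

32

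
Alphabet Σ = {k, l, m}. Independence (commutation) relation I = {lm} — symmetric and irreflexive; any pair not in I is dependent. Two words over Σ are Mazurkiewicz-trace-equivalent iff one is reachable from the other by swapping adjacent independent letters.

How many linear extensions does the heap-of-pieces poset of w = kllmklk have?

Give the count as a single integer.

0(k) covers ∅
1(l) covers 0:k
2(l) covers 1:l
3(m) covers 0:k
4(k) covers 2:l, 3:m
5(l) covers 4:k
6(k) covers 5:l
floor of heap: 0:k
completions by unplaced set U, small U first (add the entries for U minus each lowest piece of U):
  |U|=1: {6}:1
  |U|=2: {5,6}:1
  |U|=3: {4,5,6}:1
  |U|=4: {2,4,5,6}:1  {3,4,5,6}:1
  |U|=5: {1,2,4,5,6}:1  {2,3,4,5,6}:2
  start at 0(k): 3

3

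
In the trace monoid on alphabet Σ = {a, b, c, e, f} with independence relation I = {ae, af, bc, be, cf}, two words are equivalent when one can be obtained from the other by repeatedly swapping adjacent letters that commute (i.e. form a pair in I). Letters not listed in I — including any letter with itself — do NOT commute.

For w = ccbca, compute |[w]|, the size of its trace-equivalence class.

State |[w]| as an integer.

piece 0:c — minimal
piece 1:c rests on {0:c}
piece 2:b — minimal
piece 3:c rests on {1:c}
piece 4:a rests on {2:b, 3:c}
minimal pieces: {0:c, 2:b}
ways to finish when only these pieces remain (= sum over removing one remaining piece with nothing left below it):
  1 left: {4}→1
  2 left: {2,4}→1  {3,4}→1
  3 left: {1,3,4}→1  {2,3,4}→2
  placing 0:c first → 3 extensions
  placing 2:b first → 1 extensions
total linear extensions = 4

4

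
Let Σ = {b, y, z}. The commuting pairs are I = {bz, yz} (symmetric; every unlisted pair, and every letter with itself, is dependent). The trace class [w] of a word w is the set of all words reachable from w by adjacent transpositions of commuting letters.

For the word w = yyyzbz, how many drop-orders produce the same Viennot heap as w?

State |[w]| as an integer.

15

#0=y has no predecessor
#1=y depends on [0:y]
#2=y depends on [1:y]
#3=z has no predecessor
#4=b depends on [2:y]
#5=z depends on [3:z]
sources: [0:y, 3:z]
N(rest) = Σ N(rest − s) over sources s of rest; N(one piece) = 1:
  size 1 → [4]=1  [5]=1
  size 2 → [2,4]=1  [3,5]=1  [4,5]=2
  size 3 → [1,2,4]=1  [2,4,5]=3  [3,4,5]=3
  size 4 → [0,1,2,4]=1  [1,2,4,5]=4  [2,3,4,5]=6
  first=0(y) contributes 10
  first=3(z) contributes 5
|[w]| = 15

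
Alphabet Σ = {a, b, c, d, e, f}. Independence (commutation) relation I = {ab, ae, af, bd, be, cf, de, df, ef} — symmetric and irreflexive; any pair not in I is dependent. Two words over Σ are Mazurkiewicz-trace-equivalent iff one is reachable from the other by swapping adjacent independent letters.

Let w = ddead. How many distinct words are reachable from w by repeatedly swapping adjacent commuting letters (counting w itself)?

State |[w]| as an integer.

5

#0=d has no predecessor
#1=d depends on [0:d]
#2=e has no predecessor
#3=a depends on [1:d]
#4=d depends on [3:a]
sources: [0:d, 2:e]
N(rest) = Σ N(rest − s) over sources s of rest; N(one piece) = 1:
  size 1 → [2]=1  [4]=1
  size 2 → [2,4]=2  [3,4]=1
  size 3 → [1,3,4]=1  [2,3,4]=3
  first=0(d) contributes 4
  first=2(e) contributes 1
|[w]| = 5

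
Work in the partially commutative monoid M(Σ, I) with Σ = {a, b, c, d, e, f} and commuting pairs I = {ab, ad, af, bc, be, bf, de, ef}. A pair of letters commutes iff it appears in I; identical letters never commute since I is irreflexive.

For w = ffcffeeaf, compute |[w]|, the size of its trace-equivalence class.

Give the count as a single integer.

piece 0:f — minimal
piece 1:f rests on {0:f}
piece 2:c rests on {1:f}
piece 3:f rests on {2:c}
piece 4:f rests on {3:f}
piece 5:e rests on {2:c}
piece 6:e rests on {5:e}
piece 7:a rests on {6:e}
piece 8:f rests on {4:f}
minimal pieces: {0:f}
ways to finish when only these pieces remain (= sum over removing one remaining piece with nothing left below it):
  1 left: {7}→1  {8}→1
  2 left: {4,8}→1  {6,7}→1  {7,8}→2
  3 left: {3,4,8}→1  {4,7,8}→3  {5,6,7}→1  {6,7,8}→3
  4 left: {3,4,7,8}→4  {4,6,7,8}→6  {5,6,7,8}→4
  5 left: {3,4,6,7,8}→10  {4,5,6,7,8}→10
  6 left: {3,4,5,6,7,8}→20
  7 left: {2,3,4,5,6,7,8}→20
  placing 0:f first → 20 extensions

20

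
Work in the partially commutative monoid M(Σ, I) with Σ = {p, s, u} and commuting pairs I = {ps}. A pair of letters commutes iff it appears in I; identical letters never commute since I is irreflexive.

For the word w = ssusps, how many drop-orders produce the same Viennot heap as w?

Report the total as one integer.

drop 0:s onto floor
drop 1:s onto {0:s}
drop 2:u onto {1:s}
drop 3:s onto {2:u}
drop 4:p onto {2:u}
drop 5:s onto {3:s}
ground layer = {0:s}
drop-orders for the pieces not yet dropped (sum over which currently-grounded one goes next):
  1 to go: {4} 1  {5} 1
  2 to go: {3,5} 1  {4,5} 2
  3 to go: {3,4,5} 3
  4 to go: {2,3,4,5} 3
  if 0:s drops first: 3 orders

3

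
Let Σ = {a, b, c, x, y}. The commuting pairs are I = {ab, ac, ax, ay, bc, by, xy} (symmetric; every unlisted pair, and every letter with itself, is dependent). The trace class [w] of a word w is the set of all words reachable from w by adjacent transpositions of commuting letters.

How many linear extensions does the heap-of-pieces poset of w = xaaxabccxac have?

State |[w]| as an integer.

990

piece 0:x — minimal
piece 1:a — minimal
piece 2:a rests on {1:a}
piece 3:x rests on {0:x}
piece 4:a rests on {2:a}
piece 5:b rests on {3:x}
piece 6:c rests on {3:x}
piece 7:c rests on {6:c}
piece 8:x rests on {5:b, 7:c}
piece 9:a rests on {4:a}
piece 10:c rests on {8:x}
minimal pieces: {0:x, 1:a}
ways to finish when only these pieces remain (= sum over removing one remaining piece with nothing left below it):
  1 left: {9}→1  {10}→1
  2 left: {4,9}→1  {8,10}→1  {9,10}→2
  3 left: {2,4,9}→1  {4,9,10}→3  {5,8,10}→1  {7,8,10}→1  {8,9,10}→3
  4 left: {1,2,4,9}→1  {2,4,9,10}→4  {4,8,9,10}→6  {5,7,8,10}→2  {5,8,9,10}→4  {6,7,8,10}→1  {7,8,9,10}→4
  5 left: {1,2,4,9,10}→5  {2,4,8,9,10}→10  {4,5,8,9,10}→10  {4,7,8,9,10}→10  {5,6,7,8,10}→3  {5,7,8,9,10}→10  {6,7,8,9,10}→5
  6 left: {1,2,4,8,9,10}→15  {2,4,5,8,9,10}→20  {2,4,7,8,9,10}→20  {3,5,6,7,8,10}→3  {4,5,7,8,9,10}→30  {4,6,7,8,9,10}→15  {5,6,7,8,9,10}→18
  7 left: {0,3,5,6,7,8,10}→3  {1,2,4,5,8,9,10}→35  {1,2,4,7,8,9,10}→35  {2,4,5,7,8,9,10}→70  {2,4,6,7,8,9,10}→35  {3,5,6,7,8,9,10}→21  {4,5,6,7,8,9,10}→63
  8 left: {0,3,5,6,7,8,9,10}→24  {1,2,4,5,7,8,9,10}→140  {1,2,4,6,7,8,9,10}→70  {2,4,5,6,7,8,9,10}→168  {3,4,5,6,7,8,9,10}→84
  9 left: {0,3,4,5,6,7,8,9,10}→108  {1,2,4,5,6,7,8,9,10}→378  {2,3,4,5,6,7,8,9,10}→252
  placing 0:x first → 630 extensions
  placing 1:a first → 360 extensions
total linear extensions = 990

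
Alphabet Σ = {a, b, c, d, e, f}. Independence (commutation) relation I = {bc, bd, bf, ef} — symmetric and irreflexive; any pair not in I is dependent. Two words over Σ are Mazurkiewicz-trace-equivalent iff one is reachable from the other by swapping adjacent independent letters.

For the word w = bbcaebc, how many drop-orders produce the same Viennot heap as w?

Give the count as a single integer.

#0=b has no predecessor
#1=b depends on [0:b]
#2=c has no predecessor
#3=a depends on [1:b, 2:c]
#4=e depends on [3:a]
#5=b depends on [4:e]
#6=c depends on [4:e]
sources: [0:b, 2:c]
N(rest) = Σ N(rest − s) over sources s of rest; N(one piece) = 1:
  size 1 → [5]=1  [6]=1
  size 2 → [5,6]=2
  size 3 → [4,5,6]=2
  size 4 → [3,4,5,6]=2
  size 5 → [1,3,4,5,6]=2  [2,3,4,5,6]=2
  first=0(b) contributes 4
  first=2(c) contributes 2
|[w]| = 6

6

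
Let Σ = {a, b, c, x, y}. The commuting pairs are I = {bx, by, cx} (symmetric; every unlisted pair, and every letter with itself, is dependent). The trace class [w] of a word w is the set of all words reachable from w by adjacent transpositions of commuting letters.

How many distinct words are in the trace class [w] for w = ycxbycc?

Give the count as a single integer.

#0=y has no predecessor
#1=c depends on [0:y]
#2=x depends on [0:y]
#3=b depends on [1:c]
#4=y depends on [1:c, 2:x]
#5=c depends on [3:b, 4:y]
#6=c depends on [5:c]
sources: [0:y]
N(rest) = Σ N(rest − s) over sources s of rest; N(one piece) = 1:
  size 1 → [6]=1
  size 2 → [5,6]=1
  size 3 → [3,5,6]=1  [4,5,6]=1
  size 4 → [2,4,5,6]=1  [3,4,5,6]=2
  size 5 → [1,3,4,5,6]=2  [2,3,4,5,6]=3
  first=0(y) contributes 5

5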